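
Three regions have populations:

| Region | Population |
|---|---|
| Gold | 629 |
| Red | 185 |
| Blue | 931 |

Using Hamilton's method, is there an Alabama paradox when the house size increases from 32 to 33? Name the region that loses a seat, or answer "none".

At 32 seats: Gold 12, Red 3, Blue 17.
At 33 seats: Gold 12, Red 3, Blue 18.
No region's allocation decreased.

none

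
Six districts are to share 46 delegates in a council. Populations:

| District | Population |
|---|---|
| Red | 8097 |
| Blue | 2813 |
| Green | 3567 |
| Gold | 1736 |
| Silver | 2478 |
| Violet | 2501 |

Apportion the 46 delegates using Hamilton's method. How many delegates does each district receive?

The standard divisor is 21192/46 ≈ 460.696.
Standard quotas: Red 17.5756, Blue 6.1060, Green 7.7426, Gold 3.7682, Silver 5.3788, Violet 5.4287.
Lower quotas: Red 17, Blue 6, Green 7, Gold 3, Silver 5, Violet 5 (sum 43, leaving 3 seats).
Remainders in descending order: Gold 0.7682, Green 0.7426, Red 0.5756, Violet 0.4287, Silver 0.3788, Blue 0.1060.
Largest remainders: Gold, Green, Red receive the extra seats.

Red 18; Blue 6; Green 8; Gold 4; Silver 5; Violet 5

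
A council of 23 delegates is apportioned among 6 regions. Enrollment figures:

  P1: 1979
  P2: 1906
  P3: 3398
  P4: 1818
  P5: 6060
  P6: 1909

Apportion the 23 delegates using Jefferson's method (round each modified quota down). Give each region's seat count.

P1=3; P2=2; P3=5; P4=2; P5=9; P6=2

Standard divisor 17070/23 ≈ 742.174; standard quotas: P1 2.666, P2 2.568, P3 4.578, P4 2.450, P5 8.165, P6 2.572.
Rounding down gives 2, 2, 4, 2, 8, 2 = 20 seats, so the divisor must be adjusted.
With modified divisor 650: modified quotas P1 3.045, P2 2.932, P3 5.228, P4 2.797, P5 9.323, P6 2.937.
Rounding down: P1 3, P2 2, P3 5, P4 2, P5 9, P6 2 (total 23).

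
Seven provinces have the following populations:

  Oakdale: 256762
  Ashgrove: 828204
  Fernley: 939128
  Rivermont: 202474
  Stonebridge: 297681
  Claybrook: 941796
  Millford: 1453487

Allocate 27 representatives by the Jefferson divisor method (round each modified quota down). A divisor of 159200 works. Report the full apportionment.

With modified divisor 159200: modified quotas Oakdale 1.613, Ashgrove 5.202, Fernley 5.899, Rivermont 1.272, Stonebridge 1.870, Claybrook 5.916, Millford 9.130.
Rounding down: Oakdale 1, Ashgrove 5, Fernley 5, Rivermont 1, Stonebridge 1, Claybrook 5, Millford 9 (total 27).

Oakdale 1; Ashgrove 5; Fernley 5; Rivermont 1; Stonebridge 1; Claybrook 5; Millford 9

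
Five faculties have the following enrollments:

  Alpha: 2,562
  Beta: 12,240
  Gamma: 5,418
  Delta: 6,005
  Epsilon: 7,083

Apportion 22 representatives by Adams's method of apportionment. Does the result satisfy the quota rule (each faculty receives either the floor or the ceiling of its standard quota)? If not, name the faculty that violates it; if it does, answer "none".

Standard quotas: Alpha 1.692, Beta 8.085, Gamma 3.579, Delta 3.966, Epsilon 4.678.
Adams allocation: Alpha 2, Beta 7, Gamma 4, Delta 4, Epsilon 5.
Beta has quota 8.085 (lower 8, upper 9) but receives 7 — outside the quota interval.

Beta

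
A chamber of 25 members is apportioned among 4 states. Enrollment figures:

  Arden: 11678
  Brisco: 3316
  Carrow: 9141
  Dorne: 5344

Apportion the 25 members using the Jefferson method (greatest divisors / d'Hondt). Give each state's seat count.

Standard divisor 29479/25 ≈ 1179.16; standard quotas: Arden 9.904, Brisco 2.812, Carrow 7.752, Dorne 4.532.
Rounding down gives 9, 2, 7, 4 = 22 seats, so the divisor must be adjusted.
With modified divisor 1090: modified quotas Arden 10.714, Brisco 3.042, Carrow 8.386, Dorne 4.903.
Rounding down: Arden 10, Brisco 3, Carrow 8, Dorne 4 (total 25).

Arden 10; Brisco 3; Carrow 8; Dorne 4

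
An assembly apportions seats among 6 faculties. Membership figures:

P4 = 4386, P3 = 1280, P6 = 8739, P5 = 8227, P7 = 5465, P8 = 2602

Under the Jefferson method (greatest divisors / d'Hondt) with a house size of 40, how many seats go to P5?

11

Standard divisor 30699/40 ≈ 767.475; standard quotas: P4 5.715, P3 1.668, P6 11.387, P5 10.720, P7 7.121, P8 3.390.
Rounding down gives 5, 1, 11, 10, 7, 3 = 37 seats, so the divisor must be adjusted.
With modified divisor 700: modified quotas P4 6.266, P3 1.829, P6 12.484, P5 11.753, P7 7.807, P8 3.717.
Rounding down: P4 6, P3 1, P6 12, P5 11, P7 7, P8 3 (total 40).
P5 receives 11.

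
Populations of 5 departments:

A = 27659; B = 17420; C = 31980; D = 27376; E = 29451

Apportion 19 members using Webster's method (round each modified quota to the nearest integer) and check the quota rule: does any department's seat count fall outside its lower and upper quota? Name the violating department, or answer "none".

none

Standard quotas: A 3.925, B 2.472, C 4.538, D 3.885, E 4.179.
Webster allocation: A 4, B 2, C 5, D 4, E 4.
Every allocation lies between the lower and upper quota.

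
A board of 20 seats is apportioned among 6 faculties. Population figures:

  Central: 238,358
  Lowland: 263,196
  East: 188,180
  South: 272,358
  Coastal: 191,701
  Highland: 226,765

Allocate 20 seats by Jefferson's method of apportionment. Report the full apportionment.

Central=3; Lowland=4; East=3; South=4; Coastal=3; Highland=3

Standard divisor 1380558/20 ≈ 69027.9; standard quotas: Central 3.453, Lowland 3.813, East 2.726, South 3.946, Coastal 2.777, Highland 3.285.
Rounding down gives 3, 3, 2, 3, 2, 3 = 16 seats, so the divisor must be adjusted.
With modified divisor 61200: modified quotas Central 3.895, Lowland 4.301, East 3.075, South 4.450, Coastal 3.132, Highland 3.705.
Rounding down: Central 3, Lowland 4, East 3, South 4, Coastal 3, Highland 3 (total 20).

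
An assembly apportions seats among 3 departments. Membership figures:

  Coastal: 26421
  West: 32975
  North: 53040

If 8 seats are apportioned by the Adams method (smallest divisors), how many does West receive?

Standard divisor 112436/8 ≈ 14054.5; standard quotas: Coastal 1.880, West 2.346, North 3.774.
Rounding up gives 2, 3, 4 = 9 seats, so the divisor must be adjusted.
With modified divisor 17100: modified quotas Coastal 1.545, West 1.928, North 3.102.
Rounding up: Coastal 2, West 2, North 4 (total 8).
West receives 2.

2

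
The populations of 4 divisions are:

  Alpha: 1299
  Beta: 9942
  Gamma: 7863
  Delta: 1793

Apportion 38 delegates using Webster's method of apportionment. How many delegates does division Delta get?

3

Standard divisor 20897/38 ≈ 549.921; standard quotas: Alpha 2.362, Beta 18.079, Gamma 14.298, Delta 3.260.
Rounding to the nearest integer gives 2, 18, 14, 3 = 37 seats, so the divisor must be adjusted.
With modified divisor 540: modified quotas Alpha 2.406, Beta 18.411, Gamma 14.561, Delta 3.320.
Rounding to the nearest integer: Alpha 2, Beta 18, Gamma 15, Delta 3 (total 38).
Delta receives 3.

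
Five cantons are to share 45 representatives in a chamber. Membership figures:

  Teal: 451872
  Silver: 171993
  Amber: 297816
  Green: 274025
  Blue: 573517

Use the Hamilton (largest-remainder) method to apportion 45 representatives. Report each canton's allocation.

Teal 11, Silver 4, Amber 8, Green 7, Blue 15

The standard divisor is 1769223/45 ≈ 39316.067.
Standard quotas: Teal 11.4933, Silver 4.3746, Amber 7.5749, Green 6.9698, Blue 14.5873.
Lower quotas: Teal 11, Silver 4, Amber 7, Green 6, Blue 14 (sum 42, leaving 3 seats).
Remainders in descending order: Green 0.9698, Blue 0.5873, Amber 0.5749, Teal 0.4933, Silver 0.3746.
The surplus seats go to Green, Blue, Amber.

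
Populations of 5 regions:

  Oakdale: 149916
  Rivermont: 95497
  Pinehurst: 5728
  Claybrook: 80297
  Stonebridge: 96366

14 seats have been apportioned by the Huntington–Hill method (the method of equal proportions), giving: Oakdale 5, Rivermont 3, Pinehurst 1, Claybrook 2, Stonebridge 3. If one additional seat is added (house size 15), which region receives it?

Priority for the next seat is population ÷ (√(s·(s+1))).
Priorities: Oakdale 27370.792, Rivermont 27567.609, Pinehurst 4050.308, Claybrook 32781.113, Stonebridge 27818.468.
Highest priority: Claybrook.

Claybrook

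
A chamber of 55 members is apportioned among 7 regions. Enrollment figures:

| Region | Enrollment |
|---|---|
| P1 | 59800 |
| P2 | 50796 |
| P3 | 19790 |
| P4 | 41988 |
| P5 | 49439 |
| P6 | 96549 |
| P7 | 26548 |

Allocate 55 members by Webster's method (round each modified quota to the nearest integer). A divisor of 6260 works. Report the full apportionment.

P1: 10; P2: 8; P3: 3; P4: 7; P5: 8; P6: 15; P7: 4

With modified divisor 6260: modified quotas P1 9.553, P2 8.114, P3 3.161, P4 6.707, P5 7.898, P6 15.423, P7 4.241.
Rounding to the nearest integer: P1 10, P2 8, P3 3, P4 7, P5 8, P6 15, P7 4 (total 55).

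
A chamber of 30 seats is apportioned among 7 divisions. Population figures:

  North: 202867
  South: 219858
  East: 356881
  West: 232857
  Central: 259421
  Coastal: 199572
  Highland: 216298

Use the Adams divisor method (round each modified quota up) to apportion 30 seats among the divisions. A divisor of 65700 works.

North 4, South 4, East 6, West 4, Central 4, Coastal 4, Highland 4

With modified divisor 65700: modified quotas North 3.088, South 3.346, East 5.432, West 3.544, Central 3.949, Coastal 3.038, Highland 3.292.
Rounding up: North 4, South 4, East 6, West 4, Central 4, Coastal 4, Highland 4 (total 30).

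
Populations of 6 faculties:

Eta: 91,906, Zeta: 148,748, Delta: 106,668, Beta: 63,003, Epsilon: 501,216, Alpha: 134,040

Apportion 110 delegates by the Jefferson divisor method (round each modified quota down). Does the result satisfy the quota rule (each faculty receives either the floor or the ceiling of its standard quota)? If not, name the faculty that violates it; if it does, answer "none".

Epsilon

Standard quotas: Eta 9.669, Zeta 15.649, Delta 11.222, Beta 6.628, Epsilon 52.730, Alpha 14.102.
Jefferson allocation: Eta 9, Zeta 16, Delta 11, Beta 6, Epsilon 54, Alpha 14.
Epsilon has quota 52.730 (lower 52, upper 53) but receives 54 — outside the quota interval.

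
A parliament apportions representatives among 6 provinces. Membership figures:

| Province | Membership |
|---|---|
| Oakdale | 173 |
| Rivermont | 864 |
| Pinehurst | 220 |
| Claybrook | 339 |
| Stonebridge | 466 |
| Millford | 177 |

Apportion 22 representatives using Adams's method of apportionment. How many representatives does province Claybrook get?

Standard divisor 2239/22 ≈ 101.773; standard quotas: Oakdale 1.700, Rivermont 8.490, Pinehurst 2.162, Claybrook 3.331, Stonebridge 4.579, Millford 1.739.
Rounding up gives 2, 9, 3, 4, 5, 2 = 25 seats, so the divisor must be adjusted.
With modified divisor 115: modified quotas Oakdale 1.504, Rivermont 7.513, Pinehurst 1.913, Claybrook 2.948, Stonebridge 4.052, Millford 1.539.
Rounding up: Oakdale 2, Rivermont 8, Pinehurst 2, Claybrook 3, Stonebridge 5, Millford 2 (total 22).
Claybrook receives 3.

3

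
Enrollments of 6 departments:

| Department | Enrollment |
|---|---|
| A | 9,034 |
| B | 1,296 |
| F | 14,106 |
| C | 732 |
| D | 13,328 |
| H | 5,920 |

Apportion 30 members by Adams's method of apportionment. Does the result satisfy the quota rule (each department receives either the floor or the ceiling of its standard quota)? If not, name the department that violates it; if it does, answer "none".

none

Standard quotas: A 6.102, B 0.875, F 9.528, C 0.494, D 9.002, H 3.999.
Adams allocation: A 6, B 1, F 9, C 1, D 9, H 4.
Every allocation lies between the lower and upper quota.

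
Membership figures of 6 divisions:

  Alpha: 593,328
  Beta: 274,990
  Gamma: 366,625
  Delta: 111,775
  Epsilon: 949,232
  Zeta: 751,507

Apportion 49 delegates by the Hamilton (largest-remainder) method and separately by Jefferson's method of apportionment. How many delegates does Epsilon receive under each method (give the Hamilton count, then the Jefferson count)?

Hamilton: Alpha 10, Beta 4, Gamma 6, Delta 2, Epsilon 15, Zeta 12.
Jefferson: Alpha 10, Beta 4, Gamma 6, Delta 1, Epsilon 16, Zeta 12.
Epsilon gets 15 under Hamilton and 16 under Jefferson.

15 and 16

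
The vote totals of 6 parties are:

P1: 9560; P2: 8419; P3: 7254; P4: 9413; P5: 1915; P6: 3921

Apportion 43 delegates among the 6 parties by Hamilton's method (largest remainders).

P1: 10, P2: 9, P3: 8, P4: 10, P5: 2, P6: 4

Standard divisor: 40482 ÷ 43 ≈ 941.442.
Standard quotas: P1 10.1546, P2 8.9427, P3 7.7052, P4 9.9985, P5 2.0341, P6 4.1649.
Lower quotas: P1 10, P2 8, P3 7, P4 9, P5 2, P6 4 (sum 40, leaving 3 seats).
Remainders in descending order: P4 0.9985, P2 0.9427, P3 0.7052, P6 0.1649, P1 0.1546, P5 0.0341.
The surplus seats go to P4, P2, P3.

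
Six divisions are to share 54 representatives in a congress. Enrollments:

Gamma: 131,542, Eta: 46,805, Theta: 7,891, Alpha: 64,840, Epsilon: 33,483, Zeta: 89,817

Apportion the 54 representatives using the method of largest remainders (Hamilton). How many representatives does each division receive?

The standard divisor is 374378/54 ≈ 6932.926.
Standard quotas: Gamma 18.9735, Eta 6.7511, Theta 1.1382, Alpha 9.3525, Epsilon 4.8296, Zeta 12.9551.
Lower quotas: Gamma 18, Eta 6, Theta 1, Alpha 9, Epsilon 4, Zeta 12 (sum 50, leaving 4 seats).
Remainders in descending order: Gamma 0.9735, Zeta 0.9551, Epsilon 0.8296, Eta 0.7511, Alpha 0.3525, Theta 0.1382.
Largest remainders: Gamma, Zeta, Epsilon, Eta receive the extra seats.

Gamma 19; Eta 7; Theta 1; Alpha 9; Epsilon 5; Zeta 13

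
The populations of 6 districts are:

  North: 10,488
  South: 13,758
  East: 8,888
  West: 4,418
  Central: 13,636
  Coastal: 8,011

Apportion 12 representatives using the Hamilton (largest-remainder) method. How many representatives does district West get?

Total 59199; standard divisor 59199/12 ≈ 4933.25.
Standard quotas: North 2.1260, South 2.7888, East 1.8017, West 0.8956, Central 2.7641, Coastal 1.6239.
Lower quotas: North 2, South 2, East 1, West 0, Central 2, Coastal 1 (sum 8, leaving 4 seats).
Remainders in descending order: West 0.8956, East 0.8017, South 0.7888, Central 0.7641, Coastal 0.6239, North 0.1260.
The surplus seats go to West, East, South, Central.
West receives 1.

1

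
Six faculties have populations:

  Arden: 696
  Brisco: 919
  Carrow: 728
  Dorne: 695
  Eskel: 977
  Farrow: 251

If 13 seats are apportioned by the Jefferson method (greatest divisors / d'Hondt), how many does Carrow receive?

Standard divisor 4266/13 ≈ 328.154; standard quotas: Arden 2.121, Brisco 2.801, Carrow 2.218, Dorne 2.118, Eskel 2.977, Farrow 0.765.
Rounding down gives 2, 2, 2, 2, 2, 0 = 10 seats, so the divisor must be adjusted.
With modified divisor 245.6: modified quotas Arden 2.834, Brisco 3.742, Carrow 2.964, Dorne 2.830, Eskel 3.978, Farrow 1.022.
Rounding down: Arden 2, Brisco 3, Carrow 2, Dorne 2, Eskel 3, Farrow 1 (total 13).
Carrow receives 2.

2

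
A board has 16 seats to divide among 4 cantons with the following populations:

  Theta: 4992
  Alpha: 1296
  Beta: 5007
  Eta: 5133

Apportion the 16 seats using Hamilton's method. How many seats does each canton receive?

Theta 5, Alpha 1, Beta 5, Eta 5

The standard divisor is 16428/16 ≈ 1026.75.
Standard quotas: Theta 4.8619, Alpha 1.2622, Beta 4.8766, Eta 4.9993.
Lower quotas: Theta 4, Alpha 1, Beta 4, Eta 4 (sum 13, leaving 3 seats).
Remainders in descending order: Eta 0.9993, Beta 0.8766, Theta 0.8619, Alpha 0.2622.
Largest remainders: Eta, Beta, Theta receive the extra seats.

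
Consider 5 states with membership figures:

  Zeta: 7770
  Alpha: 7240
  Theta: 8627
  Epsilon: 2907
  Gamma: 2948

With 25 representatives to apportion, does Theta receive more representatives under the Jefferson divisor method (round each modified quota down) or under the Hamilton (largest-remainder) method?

Jefferson: Zeta 7, Alpha 6, Theta 8, Epsilon 2, Gamma 2.
Hamilton: Zeta 7, Alpha 6, Theta 7, Epsilon 2, Gamma 3.
Theta gets 8 under Jefferson and 7 under Hamilton.

Jefferson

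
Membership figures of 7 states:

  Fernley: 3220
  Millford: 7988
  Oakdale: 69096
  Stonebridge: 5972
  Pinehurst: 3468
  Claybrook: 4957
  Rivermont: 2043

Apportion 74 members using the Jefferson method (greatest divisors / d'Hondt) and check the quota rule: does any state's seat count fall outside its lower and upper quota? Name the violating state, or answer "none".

Oakdale

Standard quotas: Fernley 2.463, Millford 6.110, Oakdale 52.852, Stonebridge 4.568, Pinehurst 2.653, Claybrook 3.792, Rivermont 1.563.
Jefferson allocation: Fernley 2, Millford 6, Oakdale 55, Stonebridge 4, Pinehurst 2, Claybrook 4, Rivermont 1.
Oakdale has quota 52.852 (lower 52, upper 53) but receives 55 — outside the quota interval.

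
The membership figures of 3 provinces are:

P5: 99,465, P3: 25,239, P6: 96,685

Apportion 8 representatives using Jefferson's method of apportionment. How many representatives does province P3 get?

1

Standard divisor 221389/8 ≈ 27673.625; standard quotas: P5 3.594, P3 0.912, P6 3.494.
Rounding down gives 3, 0, 3 = 6 seats, so the divisor must be adjusted.
With modified divisor 24500: modified quotas P5 4.060, P3 1.030, P6 3.946.
Rounding down: P5 4, P3 1, P6 3 (total 8).
P3 receives 1.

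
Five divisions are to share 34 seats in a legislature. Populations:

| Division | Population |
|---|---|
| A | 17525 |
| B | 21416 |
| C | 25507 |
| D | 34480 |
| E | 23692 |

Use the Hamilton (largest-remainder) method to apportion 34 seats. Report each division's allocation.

Standard divisor: 122620 ÷ 34 ≈ 3606.471.
Standard quotas: A 4.8593, B 5.9382, C 7.0726, D 9.5606, E 6.5693.
Lower quotas: A 4, B 5, C 7, D 9, E 6 (sum 31, leaving 3 seats).
Remainders in descending order: B 0.9382, A 0.8593, E 0.5693, D 0.5606, C 0.0726.
Largest remainders: B, A, E receive the extra seats.

A: 5; B: 6; C: 7; D: 9; E: 7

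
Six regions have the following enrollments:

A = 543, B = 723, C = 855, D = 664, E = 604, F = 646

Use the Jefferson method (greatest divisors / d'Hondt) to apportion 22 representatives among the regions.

A=3; B=4; C=5; D=4; E=3; F=3

Standard divisor 4035/22 ≈ 183.409; standard quotas: A 2.961, B 3.942, C 4.662, D 3.620, E 3.293, F 3.522.
Rounding down gives 2, 3, 4, 3, 3, 3 = 18 seats, so the divisor must be adjusted.
With modified divisor 164: modified quotas A 3.311, B 4.409, C 5.213, D 4.049, E 3.683, F 3.939.
Rounding down: A 3, B 4, C 5, D 4, E 3, F 3 (total 22).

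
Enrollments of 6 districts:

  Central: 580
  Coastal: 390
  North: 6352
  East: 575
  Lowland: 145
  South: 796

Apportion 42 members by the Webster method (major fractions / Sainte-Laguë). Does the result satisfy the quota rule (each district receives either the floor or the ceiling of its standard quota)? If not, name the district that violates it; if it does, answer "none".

North

Standard quotas: Central 2.756, Coastal 1.853, North 30.186, East 2.733, Lowland 0.689, South 3.783.
Webster allocation: Central 3, Coastal 2, North 29, East 3, Lowland 1, South 4.
North has quota 30.186 (lower 30, upper 31) but receives 29 — outside the quota interval.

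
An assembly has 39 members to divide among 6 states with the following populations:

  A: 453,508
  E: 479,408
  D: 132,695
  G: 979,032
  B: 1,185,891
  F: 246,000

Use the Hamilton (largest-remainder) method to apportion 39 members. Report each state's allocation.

A 5, E 5, D 2, G 11, B 13, F 3

The standard divisor is 3476534/39 ≈ 89141.897.
Standard quotas: A 5.0875, E 5.3780, D 1.4886, G 10.9828, B 13.3034, F 2.7596.
Lower quotas: A 5, E 5, D 1, G 10, B 13, F 2 (sum 36, leaving 3 seats).
Remainders in descending order: G 0.9828, F 0.7596, D 0.4886, E 0.3780, B 0.3034, A 0.0875.
Largest remainders: G, F, D receive the extra seats.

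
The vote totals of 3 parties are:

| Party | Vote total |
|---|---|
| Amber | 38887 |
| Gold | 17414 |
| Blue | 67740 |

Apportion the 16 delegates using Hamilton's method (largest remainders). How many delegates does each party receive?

Total 124041; standard divisor 124041/16 ≈ 7752.562.
Standard quotas: Amber 5.0160, Gold 2.2462, Blue 8.7378.
Lower quotas: Amber 5, Gold 2, Blue 8 (sum 15, leaving 1 seat).
Remainders in descending order: Blue 0.7378, Gold 0.2462, Amber 0.0160.
The surplus seat goes to Blue.

Amber 5, Gold 2, Blue 9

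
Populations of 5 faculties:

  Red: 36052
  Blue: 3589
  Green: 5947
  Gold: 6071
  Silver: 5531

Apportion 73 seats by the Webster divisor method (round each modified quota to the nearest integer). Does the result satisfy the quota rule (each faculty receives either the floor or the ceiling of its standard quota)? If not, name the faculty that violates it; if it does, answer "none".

Red

Standard quotas: Red 46.018, Blue 4.581, Green 7.591, Gold 7.749, Silver 7.060.
Webster allocation: Red 45, Blue 5, Green 8, Gold 8, Silver 7.
Red has quota 46.018 (lower 46, upper 47) but receives 45 — outside the quota interval.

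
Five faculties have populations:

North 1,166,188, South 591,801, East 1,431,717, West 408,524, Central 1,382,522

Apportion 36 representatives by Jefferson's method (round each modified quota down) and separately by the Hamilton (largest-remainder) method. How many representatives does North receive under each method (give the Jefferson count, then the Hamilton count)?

8 and 9

Jefferson: North 8, South 4, East 11, West 3, Central 10.
Hamilton: North 9, South 4, East 10, West 3, Central 10.
North gets 8 under Jefferson and 9 under Hamilton.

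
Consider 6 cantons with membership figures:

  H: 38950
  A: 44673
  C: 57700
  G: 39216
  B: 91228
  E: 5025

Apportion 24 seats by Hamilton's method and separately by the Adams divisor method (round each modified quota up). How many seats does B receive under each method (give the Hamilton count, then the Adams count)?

Hamilton: H 3, A 4, C 5, G 3, B 8, E 1.
Adams: H 3, A 4, C 5, G 4, B 7, E 1.
B gets 8 under Hamilton and 7 under Adams.

8 and 7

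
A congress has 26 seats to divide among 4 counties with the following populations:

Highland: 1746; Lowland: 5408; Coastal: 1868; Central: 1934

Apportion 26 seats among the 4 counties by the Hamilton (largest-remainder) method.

Total 10956; standard divisor 10956/26 ≈ 421.385.
Standard quotas: Highland 4.1435, Lowland 12.8339, Coastal 4.4330, Central 4.5896.
Lower quotas: Highland 4, Lowland 12, Coastal 4, Central 4 (sum 24, leaving 2 seats).
Remainders in descending order: Lowland 0.8339, Central 0.5896, Coastal 0.4330, Highland 0.1435.
The surplus seats go to Lowland, Central.

Highland=4, Lowland=13, Coastal=4, Central=5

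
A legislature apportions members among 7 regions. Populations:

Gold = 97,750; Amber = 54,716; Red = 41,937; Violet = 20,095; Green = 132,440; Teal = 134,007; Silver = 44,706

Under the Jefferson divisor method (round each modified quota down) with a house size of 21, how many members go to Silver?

Standard divisor 525651/21 ≈ 25031; standard quotas: Gold 3.905, Amber 2.186, Red 1.675, Violet 0.803, Green 5.291, Teal 5.354, Silver 1.786.
Rounding down gives 3, 2, 1, 0, 5, 5, 1 = 17 seats, so the divisor must be adjusted.
With modified divisor 21500: modified quotas Gold 4.547, Amber 2.545, Red 1.951, Violet 0.935, Green 6.160, Teal 6.233, Silver 2.079.
Rounding down: Gold 4, Amber 2, Red 1, Violet 0, Green 6, Teal 6, Silver 2 (total 21).
Silver receives 2.

2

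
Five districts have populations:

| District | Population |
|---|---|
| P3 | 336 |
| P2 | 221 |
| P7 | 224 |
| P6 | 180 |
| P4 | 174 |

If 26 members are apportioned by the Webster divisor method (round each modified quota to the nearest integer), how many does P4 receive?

Standard divisor 1135/26 ≈ 43.654; standard quotas: P3 7.697, P2 5.063, P7 5.131, P6 4.123, P4 3.986.
Rounding to the nearest integer gives P3 8, P2 5, P7 5, P6 4, P4 4 — total 26, matching the house size, so no adjustment is needed.
P4 receives 4.

4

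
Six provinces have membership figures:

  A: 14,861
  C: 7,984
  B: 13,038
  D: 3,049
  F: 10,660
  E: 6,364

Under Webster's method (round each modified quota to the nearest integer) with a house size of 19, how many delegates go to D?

1

Standard divisor 55956/19 ≈ 2945.053; standard quotas: A 5.046, C 2.711, B 4.427, D 1.035, F 3.620, E 2.161.
Rounding to the nearest integer gives A 5, C 3, B 4, D 1, F 4, E 2 — total 19, matching the house size, so no adjustment is needed.
D receives 1.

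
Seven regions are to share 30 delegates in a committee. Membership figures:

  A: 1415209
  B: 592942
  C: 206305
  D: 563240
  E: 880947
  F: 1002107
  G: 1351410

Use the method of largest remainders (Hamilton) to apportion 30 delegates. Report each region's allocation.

Total 6012160; standard divisor 6012160/30 ≈ 200405.333.
Standard quotas: A 7.0617, B 2.9587, C 1.0294, D 2.8105, E 4.3958, F 5.0004, G 6.7434.
Lower quotas: A 7, B 2, C 1, D 2, E 4, F 5, G 6 (sum 27, leaving 3 seats).
Remainders in descending order: B 0.9587, D 0.8105, G 0.7434, E 0.3958, A 0.0617, C 0.0294, F 0.0004.
The surplus seats go to B, D, G.

A=7, B=3, C=1, D=3, E=4, F=5, G=7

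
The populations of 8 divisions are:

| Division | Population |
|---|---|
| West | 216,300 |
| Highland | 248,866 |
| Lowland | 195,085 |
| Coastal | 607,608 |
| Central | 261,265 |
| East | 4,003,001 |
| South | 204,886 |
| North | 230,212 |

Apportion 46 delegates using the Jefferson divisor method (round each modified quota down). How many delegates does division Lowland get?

Standard divisor 5967223/46 ≈ 129722.239; standard quotas: West 1.667, Highland 1.918, Lowland 1.504, Coastal 4.684, Central 2.014, East 30.858, South 1.579, North 1.775.
Rounding down gives 1, 1, 1, 4, 2, 30, 1, 1 = 41 seats, so the divisor must be adjusted.
With modified divisor 119500: modified quotas West 1.810, Highland 2.083, Lowland 1.633, Coastal 5.085, Central 2.186, East 33.498, South 1.715, North 1.926.
Rounding down: West 1, Highland 2, Lowland 1, Coastal 5, Central 2, East 33, South 1, North 1 (total 46).
Lowland receives 1.

1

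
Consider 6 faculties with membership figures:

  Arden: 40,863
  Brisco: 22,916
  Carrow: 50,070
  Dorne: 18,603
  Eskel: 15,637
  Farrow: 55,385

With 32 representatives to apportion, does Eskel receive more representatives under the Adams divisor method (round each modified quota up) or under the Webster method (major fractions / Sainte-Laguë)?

Adams

Adams: Arden 6, Brisco 4, Carrow 8, Dorne 3, Eskel 3, Farrow 8.
Webster: Arden 6, Brisco 4, Carrow 8, Dorne 3, Eskel 2, Farrow 9.
Eskel gets 3 under Adams and 2 under Webster.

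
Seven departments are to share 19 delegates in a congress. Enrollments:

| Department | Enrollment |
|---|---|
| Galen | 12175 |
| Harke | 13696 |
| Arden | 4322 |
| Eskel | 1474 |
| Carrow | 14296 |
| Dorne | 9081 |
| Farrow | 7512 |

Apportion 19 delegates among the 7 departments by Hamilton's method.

Galen: 4; Harke: 4; Arden: 1; Eskel: 1; Carrow: 4; Dorne: 3; Farrow: 2

Total 62556; standard divisor 62556/19 ≈ 3292.421.
Standard quotas: Galen 3.6979, Harke 4.1599, Arden 1.3127, Eskel 0.4477, Carrow 4.3421, Dorne 2.7582, Farrow 2.2816.
Lower quotas: Galen 3, Harke 4, Arden 1, Eskel 0, Carrow 4, Dorne 2, Farrow 2 (sum 16, leaving 3 seats).
Remainders in descending order: Dorne 0.7582, Galen 0.6979, Eskel 0.4477, Carrow 0.3421, Arden 0.3127, Farrow 0.2816, Harke 0.1599.
The surplus seats go to Dorne, Galen, Eskel.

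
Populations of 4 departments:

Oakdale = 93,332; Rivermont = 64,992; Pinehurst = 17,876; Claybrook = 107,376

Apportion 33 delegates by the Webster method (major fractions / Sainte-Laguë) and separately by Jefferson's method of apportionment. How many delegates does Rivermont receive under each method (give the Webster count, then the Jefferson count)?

8 and 7

Webster: Oakdale 11, Rivermont 8, Pinehurst 2, Claybrook 12.
Jefferson: Oakdale 11, Rivermont 7, Pinehurst 2, Claybrook 13.
Rivermont gets 8 under Webster and 7 under Jefferson.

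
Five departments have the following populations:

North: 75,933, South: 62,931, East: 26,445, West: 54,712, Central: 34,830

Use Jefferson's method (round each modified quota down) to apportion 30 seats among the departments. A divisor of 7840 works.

North=9, South=8, East=3, West=6, Central=4

With modified divisor 7840: modified quotas North 9.685, South 8.027, East 3.373, West 6.979, Central 4.443.
Rounding down: North 9, South 8, East 3, West 6, Central 4 (total 30).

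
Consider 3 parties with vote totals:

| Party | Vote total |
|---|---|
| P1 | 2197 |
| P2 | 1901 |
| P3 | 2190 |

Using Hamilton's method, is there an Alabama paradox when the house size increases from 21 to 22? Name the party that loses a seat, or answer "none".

At 21 seats: P1 7, P2 7, P3 7.
At 22 seats: P1 8, P2 6, P3 8.
P2 drops from 7 to 6.

P2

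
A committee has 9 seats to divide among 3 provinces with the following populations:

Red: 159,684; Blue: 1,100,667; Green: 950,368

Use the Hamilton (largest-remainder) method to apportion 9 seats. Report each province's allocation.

Red 1, Blue 4, Green 4

Total 2210719; standard divisor 2210719/9 ≈ 245635.444.
Standard quotas: Red 0.6501, Blue 4.4809, Green 3.8690.
Lower quotas: Red 0, Blue 4, Green 3 (sum 7, leaving 2 seats).
Remainders in descending order: Green 0.8690, Red 0.6501, Blue 0.4809.
Largest remainders: Green, Red receive the extra seats.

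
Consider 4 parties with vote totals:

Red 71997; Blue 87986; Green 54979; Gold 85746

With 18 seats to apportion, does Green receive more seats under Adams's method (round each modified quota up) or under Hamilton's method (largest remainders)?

Adams

Adams: Red 4, Blue 5, Green 4, Gold 5.
Hamilton: Red 5, Blue 5, Green 3, Gold 5.
Green gets 4 under Adams and 3 under Hamilton.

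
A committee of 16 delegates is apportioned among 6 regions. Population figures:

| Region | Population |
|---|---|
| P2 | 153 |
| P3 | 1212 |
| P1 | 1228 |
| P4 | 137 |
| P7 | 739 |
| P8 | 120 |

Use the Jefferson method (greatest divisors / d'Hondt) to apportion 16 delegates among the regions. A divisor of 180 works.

P2: 0, P3: 6, P1: 6, P4: 0, P7: 4, P8: 0

With modified divisor 180: modified quotas P2 0.850, P3 6.733, P1 6.822, P4 0.761, P7 4.106, P8 0.667.
Rounding down: P2 0, P3 6, P1 6, P4 0, P7 4, P8 0 (total 16).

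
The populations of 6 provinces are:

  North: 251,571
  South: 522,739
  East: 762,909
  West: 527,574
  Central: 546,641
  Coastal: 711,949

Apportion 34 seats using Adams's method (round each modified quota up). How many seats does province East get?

Standard divisor 3323383/34 ≈ 97746.559; standard quotas: North 2.574, South 5.348, East 7.805, West 5.397, Central 5.592, Coastal 7.284.
Rounding up gives 3, 6, 8, 6, 6, 8 = 37 seats, so the divisor must be adjusted.
With modified divisor 107300: modified quotas North 2.345, South 4.872, East 7.110, West 4.917, Central 5.095, Coastal 6.635.
Rounding up: North 3, South 5, East 8, West 5, Central 6, Coastal 7 (total 34).
East receives 8.

8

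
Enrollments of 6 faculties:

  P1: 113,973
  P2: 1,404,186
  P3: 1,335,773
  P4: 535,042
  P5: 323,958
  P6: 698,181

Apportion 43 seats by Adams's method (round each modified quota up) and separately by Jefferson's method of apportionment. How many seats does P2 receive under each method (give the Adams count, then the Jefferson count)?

13 and 14

Adams: P1 2, P2 13, P3 13, P4 5, P5 3, P6 7.
Jefferson: P1 1, P2 14, P3 13, P4 5, P5 3, P6 7.
P2 gets 13 under Adams and 14 under Jefferson.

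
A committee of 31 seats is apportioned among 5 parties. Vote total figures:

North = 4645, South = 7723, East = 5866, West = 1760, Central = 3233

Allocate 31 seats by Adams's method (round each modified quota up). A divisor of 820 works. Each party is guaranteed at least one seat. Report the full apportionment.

North 6, South 10, East 8, West 3, Central 4

With modified divisor 820: modified quotas North 5.665, South 9.418, East 7.154, West 2.146, Central 3.943.
Rounding up: North 6, South 10, East 8, West 3, Central 4 (total 31).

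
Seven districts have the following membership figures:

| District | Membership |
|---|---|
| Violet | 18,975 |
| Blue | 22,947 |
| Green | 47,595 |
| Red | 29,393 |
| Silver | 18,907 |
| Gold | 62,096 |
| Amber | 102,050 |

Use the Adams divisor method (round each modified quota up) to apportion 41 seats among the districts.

Standard divisor 301963/41 ≈ 7364.951; standard quotas: Violet 2.576, Blue 3.116, Green 6.462, Red 3.991, Silver 2.567, Gold 8.431, Amber 13.856.
Rounding up gives 3, 4, 7, 4, 3, 9, 14 = 44 seats, so the divisor must be adjusted.
With modified divisor 7900: modified quotas Violet 2.402, Blue 2.905, Green 6.025, Red 3.721, Silver 2.393, Gold 7.860, Amber 12.918.
Rounding up: Violet 3, Blue 3, Green 7, Red 4, Silver 3, Gold 8, Amber 13 (total 41).

Violet: 3, Blue: 3, Green: 7, Red: 4, Silver: 3, Gold: 8, Amber: 13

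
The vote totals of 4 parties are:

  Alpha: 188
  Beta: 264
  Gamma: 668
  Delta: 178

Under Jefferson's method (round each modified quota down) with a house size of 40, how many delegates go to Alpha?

Standard divisor 1298/40 ≈ 32.45; standard quotas: Alpha 5.794, Beta 8.136, Gamma 20.586, Delta 5.485.
Rounding down gives 5, 8, 20, 5 = 38 seats, so the divisor must be adjusted.
With modified divisor 31: modified quotas Alpha 6.065, Beta 8.516, Gamma 21.548, Delta 5.742.
Rounding down: Alpha 6, Beta 8, Gamma 21, Delta 5 (total 40).
Alpha receives 6.

6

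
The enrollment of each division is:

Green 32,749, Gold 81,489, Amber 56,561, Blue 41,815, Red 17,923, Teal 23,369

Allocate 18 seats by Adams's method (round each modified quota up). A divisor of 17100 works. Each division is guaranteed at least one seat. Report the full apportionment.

Green=2, Gold=5, Amber=4, Blue=3, Red=2, Teal=2

With modified divisor 17100: modified quotas Green 1.915, Gold 4.765, Amber 3.308, Blue 2.445, Red 1.048, Teal 1.367.
Rounding up: Green 2, Gold 5, Amber 4, Blue 3, Red 2, Teal 2 (total 18).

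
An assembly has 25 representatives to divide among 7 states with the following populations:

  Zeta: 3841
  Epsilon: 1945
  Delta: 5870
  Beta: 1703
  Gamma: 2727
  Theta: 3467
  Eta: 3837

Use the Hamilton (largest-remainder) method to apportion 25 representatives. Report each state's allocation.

Standard divisor: 23390 ÷ 25 ≈ 935.6.
Standard quotas: Zeta 4.1054, Epsilon 2.0789, Delta 6.2740, Beta 1.8202, Gamma 2.9147, Theta 3.7056, Eta 4.1011.
Lower quotas: Zeta 4, Epsilon 2, Delta 6, Beta 1, Gamma 2, Theta 3, Eta 4 (sum 22, leaving 3 seats).
Remainders in descending order: Gamma 0.9147, Beta 0.8202, Theta 0.7056, Delta 0.2740, Zeta 0.1054, Eta 0.1011, Epsilon 0.0789.
Largest remainders: Gamma, Beta, Theta receive the extra seats.

Zeta 4, Epsilon 2, Delta 6, Beta 2, Gamma 3, Theta 4, Eta 4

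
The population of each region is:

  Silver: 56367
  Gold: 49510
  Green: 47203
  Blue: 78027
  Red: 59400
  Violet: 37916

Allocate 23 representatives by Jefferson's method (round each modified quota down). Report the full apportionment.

Standard divisor 328423/23 ≈ 14279.261; standard quotas: Silver 3.947, Gold 3.467, Green 3.306, Blue 5.464, Red 4.160, Violet 2.655.
Rounding down gives 3, 3, 3, 5, 4, 2 = 20 seats, so the divisor must be adjusted.
With modified divisor 12500: modified quotas Silver 4.509, Gold 3.961, Green 3.776, Blue 6.242, Red 4.752, Violet 3.033.
Rounding down: Silver 4, Gold 3, Green 3, Blue 6, Red 4, Violet 3 (total 23).

Silver 4; Gold 3; Green 3; Blue 6; Red 4; Violet 3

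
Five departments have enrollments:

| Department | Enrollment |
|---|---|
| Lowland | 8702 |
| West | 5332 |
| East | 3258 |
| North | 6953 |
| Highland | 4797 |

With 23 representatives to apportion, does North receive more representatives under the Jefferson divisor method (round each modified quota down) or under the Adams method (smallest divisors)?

Jefferson: Lowland 7, West 4, East 2, North 6, Highland 4.
Adams: Lowland 7, West 4, East 3, North 5, Highland 4.
North gets 6 under Jefferson and 5 under Adams.

Jefferson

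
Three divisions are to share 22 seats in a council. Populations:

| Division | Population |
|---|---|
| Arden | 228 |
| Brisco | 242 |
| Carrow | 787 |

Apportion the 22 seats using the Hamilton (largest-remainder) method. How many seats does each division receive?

Total 1257; standard divisor 1257/22 ≈ 57.136.
Standard quotas: Arden 3.990, Brisco 4.235, Carrow 13.774.
Lower quotas: Arden 3, Brisco 4, Carrow 13 (sum 20, leaving 2 seats).
Remainders in descending order: Arden 0.990, Carrow 0.774, Brisco 0.235.
The surplus seats go to Arden, Carrow.

Arden 4, Brisco 4, Carrow 14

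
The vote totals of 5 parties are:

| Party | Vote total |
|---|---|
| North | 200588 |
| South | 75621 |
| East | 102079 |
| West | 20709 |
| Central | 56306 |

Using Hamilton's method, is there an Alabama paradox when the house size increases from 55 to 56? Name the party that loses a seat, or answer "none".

At 55 seats: North 24, South 9, East 12, West 3, Central 7.
At 56 seats: North 25, South 9, East 13, West 2, Central 7.
West drops from 3 to 2.

West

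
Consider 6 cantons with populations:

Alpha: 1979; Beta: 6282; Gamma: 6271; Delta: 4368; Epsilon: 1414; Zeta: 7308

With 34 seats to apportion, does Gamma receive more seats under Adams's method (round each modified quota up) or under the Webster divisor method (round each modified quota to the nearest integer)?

Adams: Alpha 3, Beta 8, Gamma 7, Delta 5, Epsilon 2, Zeta 9.
Webster: Alpha 2, Beta 8, Gamma 8, Delta 5, Epsilon 2, Zeta 9.
Gamma gets 7 under Adams and 8 under Webster.

Webster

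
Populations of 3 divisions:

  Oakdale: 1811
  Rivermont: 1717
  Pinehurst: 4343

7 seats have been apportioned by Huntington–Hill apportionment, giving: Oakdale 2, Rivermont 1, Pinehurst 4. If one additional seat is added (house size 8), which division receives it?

Priority for the next seat is population ÷ (√(s·(s+1))).
Priorities: Oakdale 739.338, Rivermont 1214.102, Pinehurst 971.124.
Highest priority: Rivermont.

Rivermont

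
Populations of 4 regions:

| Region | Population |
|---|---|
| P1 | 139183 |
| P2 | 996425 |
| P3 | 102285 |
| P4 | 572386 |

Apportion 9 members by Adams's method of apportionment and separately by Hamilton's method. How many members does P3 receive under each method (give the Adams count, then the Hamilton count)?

Adams: P1 1, P2 4, P3 1, P4 3.
Hamilton: P1 1, P2 5, P3 0, P4 3.
P3 gets 1 under Adams and 0 under Hamilton.

1 and 0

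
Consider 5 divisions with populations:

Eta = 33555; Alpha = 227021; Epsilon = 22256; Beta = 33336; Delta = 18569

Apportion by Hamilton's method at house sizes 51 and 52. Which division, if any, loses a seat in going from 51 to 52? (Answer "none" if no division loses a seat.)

none

At 51 seats: Eta 5, Alpha 35, Epsilon 3, Beta 5, Delta 3.
At 52 seats: Eta 5, Alpha 35, Epsilon 4, Beta 5, Delta 3.
No division's allocation decreased.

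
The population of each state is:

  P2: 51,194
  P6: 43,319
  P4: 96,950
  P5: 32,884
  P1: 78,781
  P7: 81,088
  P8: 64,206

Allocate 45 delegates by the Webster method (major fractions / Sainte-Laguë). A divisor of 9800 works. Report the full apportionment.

With modified divisor 9800: modified quotas P2 5.224, P6 4.420, P4 9.893, P5 3.356, P1 8.039, P7 8.274, P8 6.552.
Rounding to the nearest integer: P2 5, P6 4, P4 10, P5 3, P1 8, P7 8, P8 7 (total 45).

P2: 5; P6: 4; P4: 10; P5: 3; P1: 8; P7: 8; P8: 7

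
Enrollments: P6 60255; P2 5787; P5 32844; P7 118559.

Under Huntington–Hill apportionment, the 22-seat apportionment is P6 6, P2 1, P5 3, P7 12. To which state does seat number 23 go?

Priority for the next seat is population ÷ (√(s·(s+1))).
Priorities: P6 9297.548, P2 4092.027, P5 9481.246, P7 9492.317.
Highest priority: P7.

P7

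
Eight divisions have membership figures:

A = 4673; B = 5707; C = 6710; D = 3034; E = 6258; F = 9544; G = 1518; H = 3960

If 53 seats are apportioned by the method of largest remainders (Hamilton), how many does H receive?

5

Total 41404; standard divisor 41404/53 ≈ 781.208.
Standard quotas: A 5.9818, B 7.3054, C 8.5893, D 3.8837, E 8.0107, F 12.2170, G 1.9431, H 5.0691.
Lower quotas: A 5, B 7, C 8, D 3, E 8, F 12, G 1, H 5 (sum 49, leaving 4 seats).
Remainders in descending order: A 0.9818, G 0.9431, D 0.8837, C 0.5893, B 0.3054, F 0.2170, H 0.0691, E 0.0107.
Largest remainders: A, G, D, C receive the extra seats.
H receives 5.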